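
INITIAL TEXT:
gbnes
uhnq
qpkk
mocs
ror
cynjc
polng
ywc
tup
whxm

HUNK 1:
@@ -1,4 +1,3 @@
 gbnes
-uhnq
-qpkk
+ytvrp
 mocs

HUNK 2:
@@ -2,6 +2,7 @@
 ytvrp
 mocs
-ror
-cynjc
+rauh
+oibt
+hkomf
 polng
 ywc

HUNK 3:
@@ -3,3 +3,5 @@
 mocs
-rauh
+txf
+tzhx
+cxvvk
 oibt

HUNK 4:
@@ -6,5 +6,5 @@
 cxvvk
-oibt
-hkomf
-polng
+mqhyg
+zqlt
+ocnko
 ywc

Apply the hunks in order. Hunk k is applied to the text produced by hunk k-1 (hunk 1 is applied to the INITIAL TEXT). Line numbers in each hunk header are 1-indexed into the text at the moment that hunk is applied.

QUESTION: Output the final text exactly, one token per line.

Answer: gbnes
ytvrp
mocs
txf
tzhx
cxvvk
mqhyg
zqlt
ocnko
ywc
tup
whxm

Derivation:
Hunk 1: at line 1 remove [uhnq,qpkk] add [ytvrp] -> 9 lines: gbnes ytvrp mocs ror cynjc polng ywc tup whxm
Hunk 2: at line 2 remove [ror,cynjc] add [rauh,oibt,hkomf] -> 10 lines: gbnes ytvrp mocs rauh oibt hkomf polng ywc tup whxm
Hunk 3: at line 3 remove [rauh] add [txf,tzhx,cxvvk] -> 12 lines: gbnes ytvrp mocs txf tzhx cxvvk oibt hkomf polng ywc tup whxm
Hunk 4: at line 6 remove [oibt,hkomf,polng] add [mqhyg,zqlt,ocnko] -> 12 lines: gbnes ytvrp mocs txf tzhx cxvvk mqhyg zqlt ocnko ywc tup whxm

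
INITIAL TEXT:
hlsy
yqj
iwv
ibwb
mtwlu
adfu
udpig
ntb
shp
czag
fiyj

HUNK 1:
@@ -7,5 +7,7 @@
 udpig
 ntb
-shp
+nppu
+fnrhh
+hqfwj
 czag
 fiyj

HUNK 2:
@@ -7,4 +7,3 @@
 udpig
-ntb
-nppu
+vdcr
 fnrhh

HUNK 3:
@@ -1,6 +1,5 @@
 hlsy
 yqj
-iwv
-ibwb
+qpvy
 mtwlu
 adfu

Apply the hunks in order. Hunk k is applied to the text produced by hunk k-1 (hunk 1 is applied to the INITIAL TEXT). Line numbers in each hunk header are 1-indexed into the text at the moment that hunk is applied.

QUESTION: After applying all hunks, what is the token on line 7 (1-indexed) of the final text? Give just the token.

Hunk 1: at line 7 remove [shp] add [nppu,fnrhh,hqfwj] -> 13 lines: hlsy yqj iwv ibwb mtwlu adfu udpig ntb nppu fnrhh hqfwj czag fiyj
Hunk 2: at line 7 remove [ntb,nppu] add [vdcr] -> 12 lines: hlsy yqj iwv ibwb mtwlu adfu udpig vdcr fnrhh hqfwj czag fiyj
Hunk 3: at line 1 remove [iwv,ibwb] add [qpvy] -> 11 lines: hlsy yqj qpvy mtwlu adfu udpig vdcr fnrhh hqfwj czag fiyj
Final line 7: vdcr

Answer: vdcr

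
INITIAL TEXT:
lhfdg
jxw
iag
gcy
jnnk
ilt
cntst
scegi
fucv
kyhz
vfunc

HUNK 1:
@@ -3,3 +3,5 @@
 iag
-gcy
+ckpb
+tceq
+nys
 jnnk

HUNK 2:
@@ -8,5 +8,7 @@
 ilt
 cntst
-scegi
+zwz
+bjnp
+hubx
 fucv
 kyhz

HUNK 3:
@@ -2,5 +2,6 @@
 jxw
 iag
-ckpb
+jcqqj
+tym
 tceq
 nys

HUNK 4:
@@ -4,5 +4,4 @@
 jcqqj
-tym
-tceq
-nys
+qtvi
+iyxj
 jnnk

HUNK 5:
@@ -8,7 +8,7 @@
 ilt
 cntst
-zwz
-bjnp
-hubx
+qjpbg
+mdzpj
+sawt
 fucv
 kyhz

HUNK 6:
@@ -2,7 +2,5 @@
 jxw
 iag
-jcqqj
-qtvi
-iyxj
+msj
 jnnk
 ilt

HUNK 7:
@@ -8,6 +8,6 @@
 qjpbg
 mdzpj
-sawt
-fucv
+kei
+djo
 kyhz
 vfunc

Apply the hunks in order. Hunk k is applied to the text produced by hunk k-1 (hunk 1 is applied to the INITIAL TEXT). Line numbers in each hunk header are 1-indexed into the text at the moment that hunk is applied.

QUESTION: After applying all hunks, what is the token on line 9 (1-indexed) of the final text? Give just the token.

Answer: mdzpj

Derivation:
Hunk 1: at line 3 remove [gcy] add [ckpb,tceq,nys] -> 13 lines: lhfdg jxw iag ckpb tceq nys jnnk ilt cntst scegi fucv kyhz vfunc
Hunk 2: at line 8 remove [scegi] add [zwz,bjnp,hubx] -> 15 lines: lhfdg jxw iag ckpb tceq nys jnnk ilt cntst zwz bjnp hubx fucv kyhz vfunc
Hunk 3: at line 2 remove [ckpb] add [jcqqj,tym] -> 16 lines: lhfdg jxw iag jcqqj tym tceq nys jnnk ilt cntst zwz bjnp hubx fucv kyhz vfunc
Hunk 4: at line 4 remove [tym,tceq,nys] add [qtvi,iyxj] -> 15 lines: lhfdg jxw iag jcqqj qtvi iyxj jnnk ilt cntst zwz bjnp hubx fucv kyhz vfunc
Hunk 5: at line 8 remove [zwz,bjnp,hubx] add [qjpbg,mdzpj,sawt] -> 15 lines: lhfdg jxw iag jcqqj qtvi iyxj jnnk ilt cntst qjpbg mdzpj sawt fucv kyhz vfunc
Hunk 6: at line 2 remove [jcqqj,qtvi,iyxj] add [msj] -> 13 lines: lhfdg jxw iag msj jnnk ilt cntst qjpbg mdzpj sawt fucv kyhz vfunc
Hunk 7: at line 8 remove [sawt,fucv] add [kei,djo] -> 13 lines: lhfdg jxw iag msj jnnk ilt cntst qjpbg mdzpj kei djo kyhz vfunc
Final line 9: mdzpj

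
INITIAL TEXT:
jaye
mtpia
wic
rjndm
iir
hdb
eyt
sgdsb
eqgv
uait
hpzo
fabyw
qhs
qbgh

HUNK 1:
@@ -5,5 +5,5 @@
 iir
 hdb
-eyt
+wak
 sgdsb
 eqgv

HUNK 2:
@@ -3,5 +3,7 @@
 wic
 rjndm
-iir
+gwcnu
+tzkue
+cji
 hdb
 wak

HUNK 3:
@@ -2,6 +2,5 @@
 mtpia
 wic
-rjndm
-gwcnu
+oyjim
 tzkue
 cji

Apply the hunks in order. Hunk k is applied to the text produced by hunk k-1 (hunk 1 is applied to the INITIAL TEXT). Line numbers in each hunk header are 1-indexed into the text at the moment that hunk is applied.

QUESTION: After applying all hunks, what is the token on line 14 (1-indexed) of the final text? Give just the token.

Hunk 1: at line 5 remove [eyt] add [wak] -> 14 lines: jaye mtpia wic rjndm iir hdb wak sgdsb eqgv uait hpzo fabyw qhs qbgh
Hunk 2: at line 3 remove [iir] add [gwcnu,tzkue,cji] -> 16 lines: jaye mtpia wic rjndm gwcnu tzkue cji hdb wak sgdsb eqgv uait hpzo fabyw qhs qbgh
Hunk 3: at line 2 remove [rjndm,gwcnu] add [oyjim] -> 15 lines: jaye mtpia wic oyjim tzkue cji hdb wak sgdsb eqgv uait hpzo fabyw qhs qbgh
Final line 14: qhs

Answer: qhs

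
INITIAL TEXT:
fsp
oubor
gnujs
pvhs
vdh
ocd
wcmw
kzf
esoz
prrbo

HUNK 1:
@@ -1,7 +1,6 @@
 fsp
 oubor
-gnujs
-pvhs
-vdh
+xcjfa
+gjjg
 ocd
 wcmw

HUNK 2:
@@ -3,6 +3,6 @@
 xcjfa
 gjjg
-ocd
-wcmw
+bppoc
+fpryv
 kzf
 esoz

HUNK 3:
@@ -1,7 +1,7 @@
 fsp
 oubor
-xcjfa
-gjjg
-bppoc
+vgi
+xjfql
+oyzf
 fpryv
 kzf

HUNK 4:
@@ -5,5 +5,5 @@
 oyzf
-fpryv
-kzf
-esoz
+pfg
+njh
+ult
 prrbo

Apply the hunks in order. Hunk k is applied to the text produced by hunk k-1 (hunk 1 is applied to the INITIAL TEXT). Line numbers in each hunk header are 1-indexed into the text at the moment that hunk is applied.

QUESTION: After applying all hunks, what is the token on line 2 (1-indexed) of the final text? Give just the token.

Answer: oubor

Derivation:
Hunk 1: at line 1 remove [gnujs,pvhs,vdh] add [xcjfa,gjjg] -> 9 lines: fsp oubor xcjfa gjjg ocd wcmw kzf esoz prrbo
Hunk 2: at line 3 remove [ocd,wcmw] add [bppoc,fpryv] -> 9 lines: fsp oubor xcjfa gjjg bppoc fpryv kzf esoz prrbo
Hunk 3: at line 1 remove [xcjfa,gjjg,bppoc] add [vgi,xjfql,oyzf] -> 9 lines: fsp oubor vgi xjfql oyzf fpryv kzf esoz prrbo
Hunk 4: at line 5 remove [fpryv,kzf,esoz] add [pfg,njh,ult] -> 9 lines: fsp oubor vgi xjfql oyzf pfg njh ult prrbo
Final line 2: oubor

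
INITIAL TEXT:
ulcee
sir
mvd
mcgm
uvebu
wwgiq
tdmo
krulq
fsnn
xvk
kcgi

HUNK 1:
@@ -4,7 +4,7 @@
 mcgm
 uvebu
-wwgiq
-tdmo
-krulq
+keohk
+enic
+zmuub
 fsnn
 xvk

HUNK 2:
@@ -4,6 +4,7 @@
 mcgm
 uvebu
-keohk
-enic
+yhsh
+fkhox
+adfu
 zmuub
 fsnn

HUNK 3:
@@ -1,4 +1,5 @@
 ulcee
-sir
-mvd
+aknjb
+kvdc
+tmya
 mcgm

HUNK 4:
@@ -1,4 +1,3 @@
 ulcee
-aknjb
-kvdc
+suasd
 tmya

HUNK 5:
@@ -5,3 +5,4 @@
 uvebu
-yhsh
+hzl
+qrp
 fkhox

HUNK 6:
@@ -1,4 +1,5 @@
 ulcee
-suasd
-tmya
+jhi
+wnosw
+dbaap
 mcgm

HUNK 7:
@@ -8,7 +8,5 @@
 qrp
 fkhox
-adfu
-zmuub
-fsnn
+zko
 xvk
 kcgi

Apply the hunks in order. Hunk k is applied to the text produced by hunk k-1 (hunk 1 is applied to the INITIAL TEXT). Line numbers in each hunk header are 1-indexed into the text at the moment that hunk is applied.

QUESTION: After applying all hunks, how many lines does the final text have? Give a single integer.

Answer: 12

Derivation:
Hunk 1: at line 4 remove [wwgiq,tdmo,krulq] add [keohk,enic,zmuub] -> 11 lines: ulcee sir mvd mcgm uvebu keohk enic zmuub fsnn xvk kcgi
Hunk 2: at line 4 remove [keohk,enic] add [yhsh,fkhox,adfu] -> 12 lines: ulcee sir mvd mcgm uvebu yhsh fkhox adfu zmuub fsnn xvk kcgi
Hunk 3: at line 1 remove [sir,mvd] add [aknjb,kvdc,tmya] -> 13 lines: ulcee aknjb kvdc tmya mcgm uvebu yhsh fkhox adfu zmuub fsnn xvk kcgi
Hunk 4: at line 1 remove [aknjb,kvdc] add [suasd] -> 12 lines: ulcee suasd tmya mcgm uvebu yhsh fkhox adfu zmuub fsnn xvk kcgi
Hunk 5: at line 5 remove [yhsh] add [hzl,qrp] -> 13 lines: ulcee suasd tmya mcgm uvebu hzl qrp fkhox adfu zmuub fsnn xvk kcgi
Hunk 6: at line 1 remove [suasd,tmya] add [jhi,wnosw,dbaap] -> 14 lines: ulcee jhi wnosw dbaap mcgm uvebu hzl qrp fkhox adfu zmuub fsnn xvk kcgi
Hunk 7: at line 8 remove [adfu,zmuub,fsnn] add [zko] -> 12 lines: ulcee jhi wnosw dbaap mcgm uvebu hzl qrp fkhox zko xvk kcgi
Final line count: 12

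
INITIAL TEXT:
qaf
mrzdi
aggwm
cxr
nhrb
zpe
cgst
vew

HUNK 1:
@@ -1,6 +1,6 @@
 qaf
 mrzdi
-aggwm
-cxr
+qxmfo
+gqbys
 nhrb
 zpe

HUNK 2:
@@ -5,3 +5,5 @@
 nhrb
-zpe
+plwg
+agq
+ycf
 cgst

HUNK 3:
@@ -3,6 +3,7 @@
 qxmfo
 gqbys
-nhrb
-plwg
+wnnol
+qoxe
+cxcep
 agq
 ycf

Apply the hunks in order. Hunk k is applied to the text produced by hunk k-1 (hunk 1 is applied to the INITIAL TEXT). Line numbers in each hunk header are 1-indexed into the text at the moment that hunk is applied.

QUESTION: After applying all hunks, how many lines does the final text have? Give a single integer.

Answer: 11

Derivation:
Hunk 1: at line 1 remove [aggwm,cxr] add [qxmfo,gqbys] -> 8 lines: qaf mrzdi qxmfo gqbys nhrb zpe cgst vew
Hunk 2: at line 5 remove [zpe] add [plwg,agq,ycf] -> 10 lines: qaf mrzdi qxmfo gqbys nhrb plwg agq ycf cgst vew
Hunk 3: at line 3 remove [nhrb,plwg] add [wnnol,qoxe,cxcep] -> 11 lines: qaf mrzdi qxmfo gqbys wnnol qoxe cxcep agq ycf cgst vew
Final line count: 11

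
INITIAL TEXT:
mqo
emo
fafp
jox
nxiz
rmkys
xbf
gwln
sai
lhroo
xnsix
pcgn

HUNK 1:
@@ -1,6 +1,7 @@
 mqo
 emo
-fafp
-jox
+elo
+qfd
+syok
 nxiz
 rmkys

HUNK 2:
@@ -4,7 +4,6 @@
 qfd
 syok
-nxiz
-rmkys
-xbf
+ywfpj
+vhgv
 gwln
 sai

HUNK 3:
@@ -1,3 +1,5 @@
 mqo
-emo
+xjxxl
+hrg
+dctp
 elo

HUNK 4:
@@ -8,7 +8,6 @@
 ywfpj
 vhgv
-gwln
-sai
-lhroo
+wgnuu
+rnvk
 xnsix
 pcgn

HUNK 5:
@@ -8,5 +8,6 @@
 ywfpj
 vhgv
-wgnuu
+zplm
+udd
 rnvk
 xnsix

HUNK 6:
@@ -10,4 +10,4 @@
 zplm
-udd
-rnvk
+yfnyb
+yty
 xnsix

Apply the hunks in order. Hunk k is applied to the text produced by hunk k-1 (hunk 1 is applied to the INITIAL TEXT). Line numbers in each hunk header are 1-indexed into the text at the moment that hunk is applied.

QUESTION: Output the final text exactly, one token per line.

Answer: mqo
xjxxl
hrg
dctp
elo
qfd
syok
ywfpj
vhgv
zplm
yfnyb
yty
xnsix
pcgn

Derivation:
Hunk 1: at line 1 remove [fafp,jox] add [elo,qfd,syok] -> 13 lines: mqo emo elo qfd syok nxiz rmkys xbf gwln sai lhroo xnsix pcgn
Hunk 2: at line 4 remove [nxiz,rmkys,xbf] add [ywfpj,vhgv] -> 12 lines: mqo emo elo qfd syok ywfpj vhgv gwln sai lhroo xnsix pcgn
Hunk 3: at line 1 remove [emo] add [xjxxl,hrg,dctp] -> 14 lines: mqo xjxxl hrg dctp elo qfd syok ywfpj vhgv gwln sai lhroo xnsix pcgn
Hunk 4: at line 8 remove [gwln,sai,lhroo] add [wgnuu,rnvk] -> 13 lines: mqo xjxxl hrg dctp elo qfd syok ywfpj vhgv wgnuu rnvk xnsix pcgn
Hunk 5: at line 8 remove [wgnuu] add [zplm,udd] -> 14 lines: mqo xjxxl hrg dctp elo qfd syok ywfpj vhgv zplm udd rnvk xnsix pcgn
Hunk 6: at line 10 remove [udd,rnvk] add [yfnyb,yty] -> 14 lines: mqo xjxxl hrg dctp elo qfd syok ywfpj vhgv zplm yfnyb yty xnsix pcgn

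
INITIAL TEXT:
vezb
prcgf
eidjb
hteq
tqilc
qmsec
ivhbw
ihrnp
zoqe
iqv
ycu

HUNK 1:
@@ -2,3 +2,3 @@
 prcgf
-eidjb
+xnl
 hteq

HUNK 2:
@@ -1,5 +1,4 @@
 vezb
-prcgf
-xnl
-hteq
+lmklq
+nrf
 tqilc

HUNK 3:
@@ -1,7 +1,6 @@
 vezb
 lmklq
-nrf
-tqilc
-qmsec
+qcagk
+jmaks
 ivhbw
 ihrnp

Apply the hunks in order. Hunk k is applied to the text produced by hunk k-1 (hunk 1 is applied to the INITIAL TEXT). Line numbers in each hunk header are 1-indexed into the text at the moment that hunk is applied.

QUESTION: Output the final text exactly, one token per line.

Hunk 1: at line 2 remove [eidjb] add [xnl] -> 11 lines: vezb prcgf xnl hteq tqilc qmsec ivhbw ihrnp zoqe iqv ycu
Hunk 2: at line 1 remove [prcgf,xnl,hteq] add [lmklq,nrf] -> 10 lines: vezb lmklq nrf tqilc qmsec ivhbw ihrnp zoqe iqv ycu
Hunk 3: at line 1 remove [nrf,tqilc,qmsec] add [qcagk,jmaks] -> 9 lines: vezb lmklq qcagk jmaks ivhbw ihrnp zoqe iqv ycu

Answer: vezb
lmklq
qcagk
jmaks
ivhbw
ihrnp
zoqe
iqv
ycu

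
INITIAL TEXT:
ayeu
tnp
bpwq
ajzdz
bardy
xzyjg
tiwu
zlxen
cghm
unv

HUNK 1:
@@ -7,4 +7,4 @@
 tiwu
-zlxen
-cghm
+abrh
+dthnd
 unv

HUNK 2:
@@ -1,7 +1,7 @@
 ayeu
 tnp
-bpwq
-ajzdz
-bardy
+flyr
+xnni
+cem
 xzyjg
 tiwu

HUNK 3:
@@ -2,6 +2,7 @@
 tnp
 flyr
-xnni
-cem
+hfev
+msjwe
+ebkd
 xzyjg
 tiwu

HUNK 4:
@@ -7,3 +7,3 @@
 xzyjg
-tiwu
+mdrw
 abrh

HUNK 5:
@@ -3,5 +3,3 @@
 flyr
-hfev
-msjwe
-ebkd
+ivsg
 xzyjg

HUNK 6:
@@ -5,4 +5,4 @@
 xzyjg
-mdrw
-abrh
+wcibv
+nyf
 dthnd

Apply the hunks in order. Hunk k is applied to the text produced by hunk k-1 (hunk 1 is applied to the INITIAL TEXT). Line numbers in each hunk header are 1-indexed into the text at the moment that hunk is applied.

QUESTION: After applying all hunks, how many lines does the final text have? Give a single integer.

Hunk 1: at line 7 remove [zlxen,cghm] add [abrh,dthnd] -> 10 lines: ayeu tnp bpwq ajzdz bardy xzyjg tiwu abrh dthnd unv
Hunk 2: at line 1 remove [bpwq,ajzdz,bardy] add [flyr,xnni,cem] -> 10 lines: ayeu tnp flyr xnni cem xzyjg tiwu abrh dthnd unv
Hunk 3: at line 2 remove [xnni,cem] add [hfev,msjwe,ebkd] -> 11 lines: ayeu tnp flyr hfev msjwe ebkd xzyjg tiwu abrh dthnd unv
Hunk 4: at line 7 remove [tiwu] add [mdrw] -> 11 lines: ayeu tnp flyr hfev msjwe ebkd xzyjg mdrw abrh dthnd unv
Hunk 5: at line 3 remove [hfev,msjwe,ebkd] add [ivsg] -> 9 lines: ayeu tnp flyr ivsg xzyjg mdrw abrh dthnd unv
Hunk 6: at line 5 remove [mdrw,abrh] add [wcibv,nyf] -> 9 lines: ayeu tnp flyr ivsg xzyjg wcibv nyf dthnd unv
Final line count: 9

Answer: 9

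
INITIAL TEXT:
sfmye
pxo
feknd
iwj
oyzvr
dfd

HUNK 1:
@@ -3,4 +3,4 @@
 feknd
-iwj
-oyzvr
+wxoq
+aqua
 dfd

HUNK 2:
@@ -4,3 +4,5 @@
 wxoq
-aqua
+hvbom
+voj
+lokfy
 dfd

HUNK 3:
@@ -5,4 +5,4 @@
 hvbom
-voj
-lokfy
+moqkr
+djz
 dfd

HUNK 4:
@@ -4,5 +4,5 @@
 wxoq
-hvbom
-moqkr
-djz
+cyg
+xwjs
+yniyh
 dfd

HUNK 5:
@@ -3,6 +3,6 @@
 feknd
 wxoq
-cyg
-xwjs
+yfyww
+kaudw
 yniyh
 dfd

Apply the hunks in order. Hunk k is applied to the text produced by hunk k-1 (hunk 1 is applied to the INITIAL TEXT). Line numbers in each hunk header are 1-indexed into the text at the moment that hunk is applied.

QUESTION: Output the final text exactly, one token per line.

Answer: sfmye
pxo
feknd
wxoq
yfyww
kaudw
yniyh
dfd

Derivation:
Hunk 1: at line 3 remove [iwj,oyzvr] add [wxoq,aqua] -> 6 lines: sfmye pxo feknd wxoq aqua dfd
Hunk 2: at line 4 remove [aqua] add [hvbom,voj,lokfy] -> 8 lines: sfmye pxo feknd wxoq hvbom voj lokfy dfd
Hunk 3: at line 5 remove [voj,lokfy] add [moqkr,djz] -> 8 lines: sfmye pxo feknd wxoq hvbom moqkr djz dfd
Hunk 4: at line 4 remove [hvbom,moqkr,djz] add [cyg,xwjs,yniyh] -> 8 lines: sfmye pxo feknd wxoq cyg xwjs yniyh dfd
Hunk 5: at line 3 remove [cyg,xwjs] add [yfyww,kaudw] -> 8 lines: sfmye pxo feknd wxoq yfyww kaudw yniyh dfd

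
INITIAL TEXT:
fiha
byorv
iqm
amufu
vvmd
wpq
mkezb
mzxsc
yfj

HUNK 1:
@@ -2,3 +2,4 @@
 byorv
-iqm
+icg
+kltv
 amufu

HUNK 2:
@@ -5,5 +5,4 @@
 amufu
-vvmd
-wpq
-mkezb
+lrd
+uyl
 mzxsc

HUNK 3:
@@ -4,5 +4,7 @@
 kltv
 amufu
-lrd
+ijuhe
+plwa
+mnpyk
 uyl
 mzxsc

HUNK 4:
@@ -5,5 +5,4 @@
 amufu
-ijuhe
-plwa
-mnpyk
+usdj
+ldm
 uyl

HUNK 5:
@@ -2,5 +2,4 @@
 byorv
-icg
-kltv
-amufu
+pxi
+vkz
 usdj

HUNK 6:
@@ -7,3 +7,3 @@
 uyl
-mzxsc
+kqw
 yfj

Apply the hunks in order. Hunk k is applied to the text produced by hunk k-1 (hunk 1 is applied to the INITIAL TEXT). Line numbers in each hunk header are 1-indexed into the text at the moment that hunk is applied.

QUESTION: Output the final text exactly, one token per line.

Hunk 1: at line 2 remove [iqm] add [icg,kltv] -> 10 lines: fiha byorv icg kltv amufu vvmd wpq mkezb mzxsc yfj
Hunk 2: at line 5 remove [vvmd,wpq,mkezb] add [lrd,uyl] -> 9 lines: fiha byorv icg kltv amufu lrd uyl mzxsc yfj
Hunk 3: at line 4 remove [lrd] add [ijuhe,plwa,mnpyk] -> 11 lines: fiha byorv icg kltv amufu ijuhe plwa mnpyk uyl mzxsc yfj
Hunk 4: at line 5 remove [ijuhe,plwa,mnpyk] add [usdj,ldm] -> 10 lines: fiha byorv icg kltv amufu usdj ldm uyl mzxsc yfj
Hunk 5: at line 2 remove [icg,kltv,amufu] add [pxi,vkz] -> 9 lines: fiha byorv pxi vkz usdj ldm uyl mzxsc yfj
Hunk 6: at line 7 remove [mzxsc] add [kqw] -> 9 lines: fiha byorv pxi vkz usdj ldm uyl kqw yfj

Answer: fiha
byorv
pxi
vkz
usdj
ldm
uyl
kqw
yfj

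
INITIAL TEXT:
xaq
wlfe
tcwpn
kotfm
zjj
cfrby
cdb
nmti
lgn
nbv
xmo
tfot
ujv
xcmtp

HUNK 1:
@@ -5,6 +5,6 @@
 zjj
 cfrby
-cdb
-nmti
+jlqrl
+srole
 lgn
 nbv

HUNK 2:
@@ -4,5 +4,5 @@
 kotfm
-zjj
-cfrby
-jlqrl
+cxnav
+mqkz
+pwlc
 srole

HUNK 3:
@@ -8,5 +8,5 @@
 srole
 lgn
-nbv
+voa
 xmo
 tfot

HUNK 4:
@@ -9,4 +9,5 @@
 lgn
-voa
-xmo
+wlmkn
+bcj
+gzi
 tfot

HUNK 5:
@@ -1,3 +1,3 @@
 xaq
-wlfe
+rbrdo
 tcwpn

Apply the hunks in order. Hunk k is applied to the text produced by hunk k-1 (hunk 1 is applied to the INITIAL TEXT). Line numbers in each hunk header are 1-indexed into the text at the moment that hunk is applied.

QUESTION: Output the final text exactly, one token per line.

Answer: xaq
rbrdo
tcwpn
kotfm
cxnav
mqkz
pwlc
srole
lgn
wlmkn
bcj
gzi
tfot
ujv
xcmtp

Derivation:
Hunk 1: at line 5 remove [cdb,nmti] add [jlqrl,srole] -> 14 lines: xaq wlfe tcwpn kotfm zjj cfrby jlqrl srole lgn nbv xmo tfot ujv xcmtp
Hunk 2: at line 4 remove [zjj,cfrby,jlqrl] add [cxnav,mqkz,pwlc] -> 14 lines: xaq wlfe tcwpn kotfm cxnav mqkz pwlc srole lgn nbv xmo tfot ujv xcmtp
Hunk 3: at line 8 remove [nbv] add [voa] -> 14 lines: xaq wlfe tcwpn kotfm cxnav mqkz pwlc srole lgn voa xmo tfot ujv xcmtp
Hunk 4: at line 9 remove [voa,xmo] add [wlmkn,bcj,gzi] -> 15 lines: xaq wlfe tcwpn kotfm cxnav mqkz pwlc srole lgn wlmkn bcj gzi tfot ujv xcmtp
Hunk 5: at line 1 remove [wlfe] add [rbrdo] -> 15 lines: xaq rbrdo tcwpn kotfm cxnav mqkz pwlc srole lgn wlmkn bcj gzi tfot ujv xcmtp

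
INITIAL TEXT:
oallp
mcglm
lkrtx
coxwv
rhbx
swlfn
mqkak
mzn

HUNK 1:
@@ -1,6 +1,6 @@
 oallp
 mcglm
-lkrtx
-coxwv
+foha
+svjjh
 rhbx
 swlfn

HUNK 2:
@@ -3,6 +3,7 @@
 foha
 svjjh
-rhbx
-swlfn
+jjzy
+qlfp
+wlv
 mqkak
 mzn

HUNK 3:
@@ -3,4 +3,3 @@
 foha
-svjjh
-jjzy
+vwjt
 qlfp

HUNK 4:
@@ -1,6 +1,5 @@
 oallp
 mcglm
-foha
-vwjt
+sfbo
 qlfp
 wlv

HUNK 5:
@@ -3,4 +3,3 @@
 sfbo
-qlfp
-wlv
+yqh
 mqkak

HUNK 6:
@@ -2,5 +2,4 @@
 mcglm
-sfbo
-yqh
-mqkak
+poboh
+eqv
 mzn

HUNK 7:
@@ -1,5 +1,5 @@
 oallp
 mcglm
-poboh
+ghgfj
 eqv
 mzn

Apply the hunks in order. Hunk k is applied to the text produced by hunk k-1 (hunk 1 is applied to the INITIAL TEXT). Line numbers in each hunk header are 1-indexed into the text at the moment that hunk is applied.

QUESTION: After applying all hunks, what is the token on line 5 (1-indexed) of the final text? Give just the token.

Answer: mzn

Derivation:
Hunk 1: at line 1 remove [lkrtx,coxwv] add [foha,svjjh] -> 8 lines: oallp mcglm foha svjjh rhbx swlfn mqkak mzn
Hunk 2: at line 3 remove [rhbx,swlfn] add [jjzy,qlfp,wlv] -> 9 lines: oallp mcglm foha svjjh jjzy qlfp wlv mqkak mzn
Hunk 3: at line 3 remove [svjjh,jjzy] add [vwjt] -> 8 lines: oallp mcglm foha vwjt qlfp wlv mqkak mzn
Hunk 4: at line 1 remove [foha,vwjt] add [sfbo] -> 7 lines: oallp mcglm sfbo qlfp wlv mqkak mzn
Hunk 5: at line 3 remove [qlfp,wlv] add [yqh] -> 6 lines: oallp mcglm sfbo yqh mqkak mzn
Hunk 6: at line 2 remove [sfbo,yqh,mqkak] add [poboh,eqv] -> 5 lines: oallp mcglm poboh eqv mzn
Hunk 7: at line 1 remove [poboh] add [ghgfj] -> 5 lines: oallp mcglm ghgfj eqv mzn
Final line 5: mzn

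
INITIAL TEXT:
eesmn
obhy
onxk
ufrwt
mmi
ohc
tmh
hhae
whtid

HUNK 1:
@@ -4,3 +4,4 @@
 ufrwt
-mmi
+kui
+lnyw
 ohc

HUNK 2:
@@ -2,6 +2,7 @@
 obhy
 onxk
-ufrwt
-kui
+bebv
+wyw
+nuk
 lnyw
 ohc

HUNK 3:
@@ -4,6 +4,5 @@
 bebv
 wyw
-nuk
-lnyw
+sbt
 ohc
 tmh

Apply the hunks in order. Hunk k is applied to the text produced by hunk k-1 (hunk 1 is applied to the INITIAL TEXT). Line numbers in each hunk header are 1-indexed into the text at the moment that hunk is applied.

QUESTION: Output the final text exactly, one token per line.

Hunk 1: at line 4 remove [mmi] add [kui,lnyw] -> 10 lines: eesmn obhy onxk ufrwt kui lnyw ohc tmh hhae whtid
Hunk 2: at line 2 remove [ufrwt,kui] add [bebv,wyw,nuk] -> 11 lines: eesmn obhy onxk bebv wyw nuk lnyw ohc tmh hhae whtid
Hunk 3: at line 4 remove [nuk,lnyw] add [sbt] -> 10 lines: eesmn obhy onxk bebv wyw sbt ohc tmh hhae whtid

Answer: eesmn
obhy
onxk
bebv
wyw
sbt
ohc
tmh
hhae
whtid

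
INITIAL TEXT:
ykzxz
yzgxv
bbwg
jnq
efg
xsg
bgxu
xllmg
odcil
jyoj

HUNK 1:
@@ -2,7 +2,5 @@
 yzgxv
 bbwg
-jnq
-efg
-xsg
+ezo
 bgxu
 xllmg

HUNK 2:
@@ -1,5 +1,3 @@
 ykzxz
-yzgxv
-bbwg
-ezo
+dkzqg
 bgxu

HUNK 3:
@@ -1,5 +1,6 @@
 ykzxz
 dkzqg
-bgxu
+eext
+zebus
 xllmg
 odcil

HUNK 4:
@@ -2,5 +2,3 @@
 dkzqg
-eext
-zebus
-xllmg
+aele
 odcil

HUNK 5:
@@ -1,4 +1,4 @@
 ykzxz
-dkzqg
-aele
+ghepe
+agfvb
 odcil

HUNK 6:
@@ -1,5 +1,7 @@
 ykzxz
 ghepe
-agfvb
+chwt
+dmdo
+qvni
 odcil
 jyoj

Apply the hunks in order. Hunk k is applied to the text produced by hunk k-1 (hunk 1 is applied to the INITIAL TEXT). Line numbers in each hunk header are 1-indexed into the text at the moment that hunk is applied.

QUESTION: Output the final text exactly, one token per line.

Answer: ykzxz
ghepe
chwt
dmdo
qvni
odcil
jyoj

Derivation:
Hunk 1: at line 2 remove [jnq,efg,xsg] add [ezo] -> 8 lines: ykzxz yzgxv bbwg ezo bgxu xllmg odcil jyoj
Hunk 2: at line 1 remove [yzgxv,bbwg,ezo] add [dkzqg] -> 6 lines: ykzxz dkzqg bgxu xllmg odcil jyoj
Hunk 3: at line 1 remove [bgxu] add [eext,zebus] -> 7 lines: ykzxz dkzqg eext zebus xllmg odcil jyoj
Hunk 4: at line 2 remove [eext,zebus,xllmg] add [aele] -> 5 lines: ykzxz dkzqg aele odcil jyoj
Hunk 5: at line 1 remove [dkzqg,aele] add [ghepe,agfvb] -> 5 lines: ykzxz ghepe agfvb odcil jyoj
Hunk 6: at line 1 remove [agfvb] add [chwt,dmdo,qvni] -> 7 lines: ykzxz ghepe chwt dmdo qvni odcil jyoj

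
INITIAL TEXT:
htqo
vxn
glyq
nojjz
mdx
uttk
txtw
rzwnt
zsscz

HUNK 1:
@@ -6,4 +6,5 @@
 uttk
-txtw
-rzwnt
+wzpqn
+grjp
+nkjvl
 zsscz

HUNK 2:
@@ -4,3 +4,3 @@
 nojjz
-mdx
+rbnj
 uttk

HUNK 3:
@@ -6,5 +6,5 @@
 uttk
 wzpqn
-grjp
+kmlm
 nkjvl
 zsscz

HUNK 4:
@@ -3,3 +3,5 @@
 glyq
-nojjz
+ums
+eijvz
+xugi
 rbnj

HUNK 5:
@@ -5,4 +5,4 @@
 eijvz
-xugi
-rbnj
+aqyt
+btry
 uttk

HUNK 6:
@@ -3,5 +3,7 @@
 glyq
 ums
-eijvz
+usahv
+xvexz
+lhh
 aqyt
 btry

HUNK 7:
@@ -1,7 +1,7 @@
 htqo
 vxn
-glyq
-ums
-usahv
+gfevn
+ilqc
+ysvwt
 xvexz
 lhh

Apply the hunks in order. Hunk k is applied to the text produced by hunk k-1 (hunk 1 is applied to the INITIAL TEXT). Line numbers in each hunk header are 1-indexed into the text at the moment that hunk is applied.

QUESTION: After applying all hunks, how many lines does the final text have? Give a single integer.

Hunk 1: at line 6 remove [txtw,rzwnt] add [wzpqn,grjp,nkjvl] -> 10 lines: htqo vxn glyq nojjz mdx uttk wzpqn grjp nkjvl zsscz
Hunk 2: at line 4 remove [mdx] add [rbnj] -> 10 lines: htqo vxn glyq nojjz rbnj uttk wzpqn grjp nkjvl zsscz
Hunk 3: at line 6 remove [grjp] add [kmlm] -> 10 lines: htqo vxn glyq nojjz rbnj uttk wzpqn kmlm nkjvl zsscz
Hunk 4: at line 3 remove [nojjz] add [ums,eijvz,xugi] -> 12 lines: htqo vxn glyq ums eijvz xugi rbnj uttk wzpqn kmlm nkjvl zsscz
Hunk 5: at line 5 remove [xugi,rbnj] add [aqyt,btry] -> 12 lines: htqo vxn glyq ums eijvz aqyt btry uttk wzpqn kmlm nkjvl zsscz
Hunk 6: at line 3 remove [eijvz] add [usahv,xvexz,lhh] -> 14 lines: htqo vxn glyq ums usahv xvexz lhh aqyt btry uttk wzpqn kmlm nkjvl zsscz
Hunk 7: at line 1 remove [glyq,ums,usahv] add [gfevn,ilqc,ysvwt] -> 14 lines: htqo vxn gfevn ilqc ysvwt xvexz lhh aqyt btry uttk wzpqn kmlm nkjvl zsscz
Final line count: 14

Answer: 14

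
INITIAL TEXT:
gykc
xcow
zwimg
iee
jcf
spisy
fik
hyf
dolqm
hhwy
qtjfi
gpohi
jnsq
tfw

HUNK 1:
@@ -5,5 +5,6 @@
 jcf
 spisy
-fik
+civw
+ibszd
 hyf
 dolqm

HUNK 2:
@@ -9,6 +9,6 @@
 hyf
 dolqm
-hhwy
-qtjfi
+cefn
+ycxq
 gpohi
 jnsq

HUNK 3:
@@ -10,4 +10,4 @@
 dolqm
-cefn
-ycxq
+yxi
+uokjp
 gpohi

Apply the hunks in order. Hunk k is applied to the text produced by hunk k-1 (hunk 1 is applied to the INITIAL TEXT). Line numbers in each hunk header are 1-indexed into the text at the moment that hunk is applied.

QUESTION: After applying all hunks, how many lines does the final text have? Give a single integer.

Answer: 15

Derivation:
Hunk 1: at line 5 remove [fik] add [civw,ibszd] -> 15 lines: gykc xcow zwimg iee jcf spisy civw ibszd hyf dolqm hhwy qtjfi gpohi jnsq tfw
Hunk 2: at line 9 remove [hhwy,qtjfi] add [cefn,ycxq] -> 15 lines: gykc xcow zwimg iee jcf spisy civw ibszd hyf dolqm cefn ycxq gpohi jnsq tfw
Hunk 3: at line 10 remove [cefn,ycxq] add [yxi,uokjp] -> 15 lines: gykc xcow zwimg iee jcf spisy civw ibszd hyf dolqm yxi uokjp gpohi jnsq tfw
Final line count: 15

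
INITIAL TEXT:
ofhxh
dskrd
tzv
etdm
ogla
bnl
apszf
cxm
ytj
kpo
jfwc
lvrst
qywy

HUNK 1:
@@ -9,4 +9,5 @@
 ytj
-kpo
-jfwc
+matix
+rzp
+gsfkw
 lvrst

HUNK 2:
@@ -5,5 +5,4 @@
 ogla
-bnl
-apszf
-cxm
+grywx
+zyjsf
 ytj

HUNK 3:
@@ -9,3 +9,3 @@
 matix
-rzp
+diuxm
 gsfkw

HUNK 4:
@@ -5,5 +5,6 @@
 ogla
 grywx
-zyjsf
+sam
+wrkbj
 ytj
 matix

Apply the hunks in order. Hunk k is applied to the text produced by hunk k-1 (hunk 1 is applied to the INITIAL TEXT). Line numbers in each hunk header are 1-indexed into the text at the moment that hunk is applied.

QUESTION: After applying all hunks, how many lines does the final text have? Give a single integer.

Hunk 1: at line 9 remove [kpo,jfwc] add [matix,rzp,gsfkw] -> 14 lines: ofhxh dskrd tzv etdm ogla bnl apszf cxm ytj matix rzp gsfkw lvrst qywy
Hunk 2: at line 5 remove [bnl,apszf,cxm] add [grywx,zyjsf] -> 13 lines: ofhxh dskrd tzv etdm ogla grywx zyjsf ytj matix rzp gsfkw lvrst qywy
Hunk 3: at line 9 remove [rzp] add [diuxm] -> 13 lines: ofhxh dskrd tzv etdm ogla grywx zyjsf ytj matix diuxm gsfkw lvrst qywy
Hunk 4: at line 5 remove [zyjsf] add [sam,wrkbj] -> 14 lines: ofhxh dskrd tzv etdm ogla grywx sam wrkbj ytj matix diuxm gsfkw lvrst qywy
Final line count: 14

Answer: 14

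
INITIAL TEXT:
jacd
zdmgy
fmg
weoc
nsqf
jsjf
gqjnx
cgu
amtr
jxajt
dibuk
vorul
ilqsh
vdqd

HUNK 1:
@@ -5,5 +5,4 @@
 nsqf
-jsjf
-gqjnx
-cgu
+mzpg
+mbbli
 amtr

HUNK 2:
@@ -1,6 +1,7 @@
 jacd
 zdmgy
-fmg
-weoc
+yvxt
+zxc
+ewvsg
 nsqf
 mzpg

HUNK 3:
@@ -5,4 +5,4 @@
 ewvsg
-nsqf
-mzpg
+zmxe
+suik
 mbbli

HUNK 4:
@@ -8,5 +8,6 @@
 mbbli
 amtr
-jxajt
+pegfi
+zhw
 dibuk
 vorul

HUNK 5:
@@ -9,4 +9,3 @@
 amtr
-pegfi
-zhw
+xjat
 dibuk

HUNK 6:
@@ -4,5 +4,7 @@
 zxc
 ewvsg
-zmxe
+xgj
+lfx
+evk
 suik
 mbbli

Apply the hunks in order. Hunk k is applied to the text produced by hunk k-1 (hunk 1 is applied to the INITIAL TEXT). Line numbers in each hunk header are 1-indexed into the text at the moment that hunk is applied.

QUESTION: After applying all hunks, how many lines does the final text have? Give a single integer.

Answer: 16

Derivation:
Hunk 1: at line 5 remove [jsjf,gqjnx,cgu] add [mzpg,mbbli] -> 13 lines: jacd zdmgy fmg weoc nsqf mzpg mbbli amtr jxajt dibuk vorul ilqsh vdqd
Hunk 2: at line 1 remove [fmg,weoc] add [yvxt,zxc,ewvsg] -> 14 lines: jacd zdmgy yvxt zxc ewvsg nsqf mzpg mbbli amtr jxajt dibuk vorul ilqsh vdqd
Hunk 3: at line 5 remove [nsqf,mzpg] add [zmxe,suik] -> 14 lines: jacd zdmgy yvxt zxc ewvsg zmxe suik mbbli amtr jxajt dibuk vorul ilqsh vdqd
Hunk 4: at line 8 remove [jxajt] add [pegfi,zhw] -> 15 lines: jacd zdmgy yvxt zxc ewvsg zmxe suik mbbli amtr pegfi zhw dibuk vorul ilqsh vdqd
Hunk 5: at line 9 remove [pegfi,zhw] add [xjat] -> 14 lines: jacd zdmgy yvxt zxc ewvsg zmxe suik mbbli amtr xjat dibuk vorul ilqsh vdqd
Hunk 6: at line 4 remove [zmxe] add [xgj,lfx,evk] -> 16 lines: jacd zdmgy yvxt zxc ewvsg xgj lfx evk suik mbbli amtr xjat dibuk vorul ilqsh vdqd
Final line count: 16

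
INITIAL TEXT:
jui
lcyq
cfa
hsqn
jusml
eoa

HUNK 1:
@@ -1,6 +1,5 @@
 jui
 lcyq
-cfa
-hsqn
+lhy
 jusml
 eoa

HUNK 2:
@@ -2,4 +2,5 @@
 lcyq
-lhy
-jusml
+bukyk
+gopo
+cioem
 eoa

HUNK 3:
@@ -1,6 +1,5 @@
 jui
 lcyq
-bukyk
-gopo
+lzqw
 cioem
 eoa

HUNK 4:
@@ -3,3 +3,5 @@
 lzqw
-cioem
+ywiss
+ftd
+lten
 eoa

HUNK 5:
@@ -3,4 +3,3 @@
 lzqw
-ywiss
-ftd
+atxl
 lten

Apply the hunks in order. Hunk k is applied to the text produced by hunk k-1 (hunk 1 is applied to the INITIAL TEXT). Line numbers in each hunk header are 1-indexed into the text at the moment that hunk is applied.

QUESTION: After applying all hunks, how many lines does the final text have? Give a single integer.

Hunk 1: at line 1 remove [cfa,hsqn] add [lhy] -> 5 lines: jui lcyq lhy jusml eoa
Hunk 2: at line 2 remove [lhy,jusml] add [bukyk,gopo,cioem] -> 6 lines: jui lcyq bukyk gopo cioem eoa
Hunk 3: at line 1 remove [bukyk,gopo] add [lzqw] -> 5 lines: jui lcyq lzqw cioem eoa
Hunk 4: at line 3 remove [cioem] add [ywiss,ftd,lten] -> 7 lines: jui lcyq lzqw ywiss ftd lten eoa
Hunk 5: at line 3 remove [ywiss,ftd] add [atxl] -> 6 lines: jui lcyq lzqw atxl lten eoa
Final line count: 6

Answer: 6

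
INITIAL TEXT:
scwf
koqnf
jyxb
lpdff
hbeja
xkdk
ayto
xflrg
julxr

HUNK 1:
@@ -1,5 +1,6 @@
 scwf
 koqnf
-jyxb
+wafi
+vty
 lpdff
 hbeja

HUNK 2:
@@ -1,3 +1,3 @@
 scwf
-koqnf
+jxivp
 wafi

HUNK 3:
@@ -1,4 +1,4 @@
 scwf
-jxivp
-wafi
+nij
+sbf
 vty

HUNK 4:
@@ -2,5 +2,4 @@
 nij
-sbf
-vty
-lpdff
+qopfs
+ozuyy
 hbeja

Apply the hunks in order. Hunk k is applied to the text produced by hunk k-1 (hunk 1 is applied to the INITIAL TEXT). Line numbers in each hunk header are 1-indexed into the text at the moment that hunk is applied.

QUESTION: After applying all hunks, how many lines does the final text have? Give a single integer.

Answer: 9

Derivation:
Hunk 1: at line 1 remove [jyxb] add [wafi,vty] -> 10 lines: scwf koqnf wafi vty lpdff hbeja xkdk ayto xflrg julxr
Hunk 2: at line 1 remove [koqnf] add [jxivp] -> 10 lines: scwf jxivp wafi vty lpdff hbeja xkdk ayto xflrg julxr
Hunk 3: at line 1 remove [jxivp,wafi] add [nij,sbf] -> 10 lines: scwf nij sbf vty lpdff hbeja xkdk ayto xflrg julxr
Hunk 4: at line 2 remove [sbf,vty,lpdff] add [qopfs,ozuyy] -> 9 lines: scwf nij qopfs ozuyy hbeja xkdk ayto xflrg julxr
Final line count: 9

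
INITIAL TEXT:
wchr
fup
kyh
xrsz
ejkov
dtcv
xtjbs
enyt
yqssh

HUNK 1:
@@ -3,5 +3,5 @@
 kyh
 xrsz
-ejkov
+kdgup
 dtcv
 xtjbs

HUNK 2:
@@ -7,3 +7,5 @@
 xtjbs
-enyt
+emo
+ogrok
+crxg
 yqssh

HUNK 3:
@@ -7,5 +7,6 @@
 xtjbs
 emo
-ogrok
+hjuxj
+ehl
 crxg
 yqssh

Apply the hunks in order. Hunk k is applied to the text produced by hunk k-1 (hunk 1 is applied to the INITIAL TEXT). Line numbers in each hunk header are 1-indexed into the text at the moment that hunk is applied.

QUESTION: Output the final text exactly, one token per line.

Answer: wchr
fup
kyh
xrsz
kdgup
dtcv
xtjbs
emo
hjuxj
ehl
crxg
yqssh

Derivation:
Hunk 1: at line 3 remove [ejkov] add [kdgup] -> 9 lines: wchr fup kyh xrsz kdgup dtcv xtjbs enyt yqssh
Hunk 2: at line 7 remove [enyt] add [emo,ogrok,crxg] -> 11 lines: wchr fup kyh xrsz kdgup dtcv xtjbs emo ogrok crxg yqssh
Hunk 3: at line 7 remove [ogrok] add [hjuxj,ehl] -> 12 lines: wchr fup kyh xrsz kdgup dtcv xtjbs emo hjuxj ehl crxg yqssh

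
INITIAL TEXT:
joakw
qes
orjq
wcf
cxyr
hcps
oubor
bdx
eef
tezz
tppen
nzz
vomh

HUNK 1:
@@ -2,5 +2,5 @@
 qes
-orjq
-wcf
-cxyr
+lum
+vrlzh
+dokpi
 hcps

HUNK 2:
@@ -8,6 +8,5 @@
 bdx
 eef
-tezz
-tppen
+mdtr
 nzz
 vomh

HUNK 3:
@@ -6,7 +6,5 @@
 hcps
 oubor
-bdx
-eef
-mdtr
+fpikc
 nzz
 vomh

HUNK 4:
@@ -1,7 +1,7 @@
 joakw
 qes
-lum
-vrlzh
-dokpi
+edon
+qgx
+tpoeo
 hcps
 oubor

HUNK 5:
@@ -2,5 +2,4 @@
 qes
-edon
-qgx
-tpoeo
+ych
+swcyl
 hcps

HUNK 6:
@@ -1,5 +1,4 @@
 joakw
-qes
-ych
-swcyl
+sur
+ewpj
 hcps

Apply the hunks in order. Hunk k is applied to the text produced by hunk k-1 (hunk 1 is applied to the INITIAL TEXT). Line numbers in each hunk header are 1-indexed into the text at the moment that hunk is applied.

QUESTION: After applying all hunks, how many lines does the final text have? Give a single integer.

Hunk 1: at line 2 remove [orjq,wcf,cxyr] add [lum,vrlzh,dokpi] -> 13 lines: joakw qes lum vrlzh dokpi hcps oubor bdx eef tezz tppen nzz vomh
Hunk 2: at line 8 remove [tezz,tppen] add [mdtr] -> 12 lines: joakw qes lum vrlzh dokpi hcps oubor bdx eef mdtr nzz vomh
Hunk 3: at line 6 remove [bdx,eef,mdtr] add [fpikc] -> 10 lines: joakw qes lum vrlzh dokpi hcps oubor fpikc nzz vomh
Hunk 4: at line 1 remove [lum,vrlzh,dokpi] add [edon,qgx,tpoeo] -> 10 lines: joakw qes edon qgx tpoeo hcps oubor fpikc nzz vomh
Hunk 5: at line 2 remove [edon,qgx,tpoeo] add [ych,swcyl] -> 9 lines: joakw qes ych swcyl hcps oubor fpikc nzz vomh
Hunk 6: at line 1 remove [qes,ych,swcyl] add [sur,ewpj] -> 8 lines: joakw sur ewpj hcps oubor fpikc nzz vomh
Final line count: 8

Answer: 8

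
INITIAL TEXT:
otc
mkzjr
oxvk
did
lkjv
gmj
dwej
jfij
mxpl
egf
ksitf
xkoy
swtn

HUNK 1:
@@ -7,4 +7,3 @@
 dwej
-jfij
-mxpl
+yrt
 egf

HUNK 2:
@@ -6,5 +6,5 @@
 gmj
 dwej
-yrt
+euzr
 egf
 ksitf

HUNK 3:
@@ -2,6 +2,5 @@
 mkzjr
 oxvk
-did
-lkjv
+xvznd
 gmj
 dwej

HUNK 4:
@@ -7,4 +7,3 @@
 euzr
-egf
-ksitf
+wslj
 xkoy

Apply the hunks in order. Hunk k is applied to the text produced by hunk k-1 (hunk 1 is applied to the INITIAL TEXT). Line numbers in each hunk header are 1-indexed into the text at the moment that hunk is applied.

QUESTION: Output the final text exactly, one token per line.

Answer: otc
mkzjr
oxvk
xvznd
gmj
dwej
euzr
wslj
xkoy
swtn

Derivation:
Hunk 1: at line 7 remove [jfij,mxpl] add [yrt] -> 12 lines: otc mkzjr oxvk did lkjv gmj dwej yrt egf ksitf xkoy swtn
Hunk 2: at line 6 remove [yrt] add [euzr] -> 12 lines: otc mkzjr oxvk did lkjv gmj dwej euzr egf ksitf xkoy swtn
Hunk 3: at line 2 remove [did,lkjv] add [xvznd] -> 11 lines: otc mkzjr oxvk xvznd gmj dwej euzr egf ksitf xkoy swtn
Hunk 4: at line 7 remove [egf,ksitf] add [wslj] -> 10 lines: otc mkzjr oxvk xvznd gmj dwej euzr wslj xkoy swtn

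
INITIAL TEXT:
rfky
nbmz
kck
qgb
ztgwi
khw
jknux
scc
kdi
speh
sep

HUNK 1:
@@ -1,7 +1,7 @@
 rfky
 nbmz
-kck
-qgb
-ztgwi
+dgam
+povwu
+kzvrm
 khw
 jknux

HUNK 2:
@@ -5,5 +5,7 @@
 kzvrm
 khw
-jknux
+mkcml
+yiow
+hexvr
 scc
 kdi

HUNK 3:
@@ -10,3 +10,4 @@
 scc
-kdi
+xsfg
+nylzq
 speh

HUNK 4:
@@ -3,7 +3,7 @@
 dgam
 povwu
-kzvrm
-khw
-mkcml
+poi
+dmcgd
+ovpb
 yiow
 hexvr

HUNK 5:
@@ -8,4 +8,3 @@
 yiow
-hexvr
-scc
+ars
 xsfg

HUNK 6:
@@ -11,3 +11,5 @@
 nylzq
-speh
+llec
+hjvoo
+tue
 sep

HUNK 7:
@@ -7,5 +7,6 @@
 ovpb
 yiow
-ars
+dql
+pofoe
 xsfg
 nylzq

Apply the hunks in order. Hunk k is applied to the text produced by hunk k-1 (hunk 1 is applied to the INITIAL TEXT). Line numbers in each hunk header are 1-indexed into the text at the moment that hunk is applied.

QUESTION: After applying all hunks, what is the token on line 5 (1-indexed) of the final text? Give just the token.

Hunk 1: at line 1 remove [kck,qgb,ztgwi] add [dgam,povwu,kzvrm] -> 11 lines: rfky nbmz dgam povwu kzvrm khw jknux scc kdi speh sep
Hunk 2: at line 5 remove [jknux] add [mkcml,yiow,hexvr] -> 13 lines: rfky nbmz dgam povwu kzvrm khw mkcml yiow hexvr scc kdi speh sep
Hunk 3: at line 10 remove [kdi] add [xsfg,nylzq] -> 14 lines: rfky nbmz dgam povwu kzvrm khw mkcml yiow hexvr scc xsfg nylzq speh sep
Hunk 4: at line 3 remove [kzvrm,khw,mkcml] add [poi,dmcgd,ovpb] -> 14 lines: rfky nbmz dgam povwu poi dmcgd ovpb yiow hexvr scc xsfg nylzq speh sep
Hunk 5: at line 8 remove [hexvr,scc] add [ars] -> 13 lines: rfky nbmz dgam povwu poi dmcgd ovpb yiow ars xsfg nylzq speh sep
Hunk 6: at line 11 remove [speh] add [llec,hjvoo,tue] -> 15 lines: rfky nbmz dgam povwu poi dmcgd ovpb yiow ars xsfg nylzq llec hjvoo tue sep
Hunk 7: at line 7 remove [ars] add [dql,pofoe] -> 16 lines: rfky nbmz dgam povwu poi dmcgd ovpb yiow dql pofoe xsfg nylzq llec hjvoo tue sep
Final line 5: poi

Answer: poi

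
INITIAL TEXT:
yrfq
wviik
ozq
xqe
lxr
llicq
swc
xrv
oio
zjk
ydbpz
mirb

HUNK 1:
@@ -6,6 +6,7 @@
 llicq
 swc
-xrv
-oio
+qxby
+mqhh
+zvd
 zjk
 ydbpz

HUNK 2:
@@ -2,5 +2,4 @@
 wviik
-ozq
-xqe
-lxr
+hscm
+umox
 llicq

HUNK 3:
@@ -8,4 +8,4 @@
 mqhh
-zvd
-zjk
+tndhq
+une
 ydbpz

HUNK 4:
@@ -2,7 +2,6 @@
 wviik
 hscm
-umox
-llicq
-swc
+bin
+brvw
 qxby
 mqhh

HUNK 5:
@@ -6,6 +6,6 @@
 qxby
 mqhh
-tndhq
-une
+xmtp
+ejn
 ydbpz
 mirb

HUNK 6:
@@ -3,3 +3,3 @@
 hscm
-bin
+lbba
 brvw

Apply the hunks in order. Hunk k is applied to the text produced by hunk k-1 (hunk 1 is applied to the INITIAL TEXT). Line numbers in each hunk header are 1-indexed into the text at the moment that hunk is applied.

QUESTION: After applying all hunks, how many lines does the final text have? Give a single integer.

Hunk 1: at line 6 remove [xrv,oio] add [qxby,mqhh,zvd] -> 13 lines: yrfq wviik ozq xqe lxr llicq swc qxby mqhh zvd zjk ydbpz mirb
Hunk 2: at line 2 remove [ozq,xqe,lxr] add [hscm,umox] -> 12 lines: yrfq wviik hscm umox llicq swc qxby mqhh zvd zjk ydbpz mirb
Hunk 3: at line 8 remove [zvd,zjk] add [tndhq,une] -> 12 lines: yrfq wviik hscm umox llicq swc qxby mqhh tndhq une ydbpz mirb
Hunk 4: at line 2 remove [umox,llicq,swc] add [bin,brvw] -> 11 lines: yrfq wviik hscm bin brvw qxby mqhh tndhq une ydbpz mirb
Hunk 5: at line 6 remove [tndhq,une] add [xmtp,ejn] -> 11 lines: yrfq wviik hscm bin brvw qxby mqhh xmtp ejn ydbpz mirb
Hunk 6: at line 3 remove [bin] add [lbba] -> 11 lines: yrfq wviik hscm lbba brvw qxby mqhh xmtp ejn ydbpz mirb
Final line count: 11

Answer: 11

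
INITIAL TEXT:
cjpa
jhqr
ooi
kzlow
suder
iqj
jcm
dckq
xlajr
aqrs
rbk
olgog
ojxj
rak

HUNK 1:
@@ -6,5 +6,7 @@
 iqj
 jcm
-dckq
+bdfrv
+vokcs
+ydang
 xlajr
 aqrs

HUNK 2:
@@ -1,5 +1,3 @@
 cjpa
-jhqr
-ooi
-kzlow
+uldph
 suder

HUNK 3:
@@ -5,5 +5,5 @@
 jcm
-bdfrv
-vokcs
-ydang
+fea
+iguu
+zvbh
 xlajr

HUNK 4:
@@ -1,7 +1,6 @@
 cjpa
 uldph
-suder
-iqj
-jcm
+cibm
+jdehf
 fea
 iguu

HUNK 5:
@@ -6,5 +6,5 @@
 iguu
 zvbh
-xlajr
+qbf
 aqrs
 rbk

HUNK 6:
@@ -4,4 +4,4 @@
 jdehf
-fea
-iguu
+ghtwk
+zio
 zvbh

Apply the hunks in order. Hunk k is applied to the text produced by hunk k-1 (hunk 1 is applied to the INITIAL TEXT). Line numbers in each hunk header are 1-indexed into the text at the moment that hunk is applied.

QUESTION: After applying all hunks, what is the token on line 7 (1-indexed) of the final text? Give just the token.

Answer: zvbh

Derivation:
Hunk 1: at line 6 remove [dckq] add [bdfrv,vokcs,ydang] -> 16 lines: cjpa jhqr ooi kzlow suder iqj jcm bdfrv vokcs ydang xlajr aqrs rbk olgog ojxj rak
Hunk 2: at line 1 remove [jhqr,ooi,kzlow] add [uldph] -> 14 lines: cjpa uldph suder iqj jcm bdfrv vokcs ydang xlajr aqrs rbk olgog ojxj rak
Hunk 3: at line 5 remove [bdfrv,vokcs,ydang] add [fea,iguu,zvbh] -> 14 lines: cjpa uldph suder iqj jcm fea iguu zvbh xlajr aqrs rbk olgog ojxj rak
Hunk 4: at line 1 remove [suder,iqj,jcm] add [cibm,jdehf] -> 13 lines: cjpa uldph cibm jdehf fea iguu zvbh xlajr aqrs rbk olgog ojxj rak
Hunk 5: at line 6 remove [xlajr] add [qbf] -> 13 lines: cjpa uldph cibm jdehf fea iguu zvbh qbf aqrs rbk olgog ojxj rak
Hunk 6: at line 4 remove [fea,iguu] add [ghtwk,zio] -> 13 lines: cjpa uldph cibm jdehf ghtwk zio zvbh qbf aqrs rbk olgog ojxj rak
Final line 7: zvbh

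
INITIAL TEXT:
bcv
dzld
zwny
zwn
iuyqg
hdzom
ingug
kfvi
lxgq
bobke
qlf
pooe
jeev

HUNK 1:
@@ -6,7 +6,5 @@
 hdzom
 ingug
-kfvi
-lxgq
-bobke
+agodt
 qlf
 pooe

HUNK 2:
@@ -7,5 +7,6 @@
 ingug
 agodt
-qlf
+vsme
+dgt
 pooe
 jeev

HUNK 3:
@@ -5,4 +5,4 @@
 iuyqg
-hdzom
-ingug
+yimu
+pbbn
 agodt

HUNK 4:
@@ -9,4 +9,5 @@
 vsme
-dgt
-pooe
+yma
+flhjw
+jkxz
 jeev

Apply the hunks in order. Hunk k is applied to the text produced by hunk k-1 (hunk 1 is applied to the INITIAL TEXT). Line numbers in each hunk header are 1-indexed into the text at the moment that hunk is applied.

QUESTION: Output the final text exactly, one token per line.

Answer: bcv
dzld
zwny
zwn
iuyqg
yimu
pbbn
agodt
vsme
yma
flhjw
jkxz
jeev

Derivation:
Hunk 1: at line 6 remove [kfvi,lxgq,bobke] add [agodt] -> 11 lines: bcv dzld zwny zwn iuyqg hdzom ingug agodt qlf pooe jeev
Hunk 2: at line 7 remove [qlf] add [vsme,dgt] -> 12 lines: bcv dzld zwny zwn iuyqg hdzom ingug agodt vsme dgt pooe jeev
Hunk 3: at line 5 remove [hdzom,ingug] add [yimu,pbbn] -> 12 lines: bcv dzld zwny zwn iuyqg yimu pbbn agodt vsme dgt pooe jeev
Hunk 4: at line 9 remove [dgt,pooe] add [yma,flhjw,jkxz] -> 13 lines: bcv dzld zwny zwn iuyqg yimu pbbn agodt vsme yma flhjw jkxz jeev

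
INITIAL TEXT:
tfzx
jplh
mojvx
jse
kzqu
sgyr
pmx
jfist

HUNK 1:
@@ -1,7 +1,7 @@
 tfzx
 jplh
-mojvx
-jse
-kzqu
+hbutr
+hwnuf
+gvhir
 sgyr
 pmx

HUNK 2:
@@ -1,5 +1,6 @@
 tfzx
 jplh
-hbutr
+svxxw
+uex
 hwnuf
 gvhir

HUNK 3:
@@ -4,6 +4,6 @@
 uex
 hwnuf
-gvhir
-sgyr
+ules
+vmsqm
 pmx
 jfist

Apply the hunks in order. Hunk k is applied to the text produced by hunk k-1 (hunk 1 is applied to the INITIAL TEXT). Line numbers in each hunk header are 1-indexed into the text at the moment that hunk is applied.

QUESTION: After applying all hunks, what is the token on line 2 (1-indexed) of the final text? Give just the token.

Answer: jplh

Derivation:
Hunk 1: at line 1 remove [mojvx,jse,kzqu] add [hbutr,hwnuf,gvhir] -> 8 lines: tfzx jplh hbutr hwnuf gvhir sgyr pmx jfist
Hunk 2: at line 1 remove [hbutr] add [svxxw,uex] -> 9 lines: tfzx jplh svxxw uex hwnuf gvhir sgyr pmx jfist
Hunk 3: at line 4 remove [gvhir,sgyr] add [ules,vmsqm] -> 9 lines: tfzx jplh svxxw uex hwnuf ules vmsqm pmx jfist
Final line 2: jplh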